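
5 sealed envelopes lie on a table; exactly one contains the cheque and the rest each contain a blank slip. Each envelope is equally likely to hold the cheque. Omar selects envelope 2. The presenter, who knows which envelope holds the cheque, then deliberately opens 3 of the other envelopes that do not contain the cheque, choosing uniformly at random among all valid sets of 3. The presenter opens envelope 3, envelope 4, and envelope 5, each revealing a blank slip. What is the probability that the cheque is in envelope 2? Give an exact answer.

1/5

Apply Bayes' rule, conditioning on where the cheque actually is.
If it is in envelope 1 (prior 1/5): the presenter has no choice, probability 1; weight (1/5)·1 = 1/5.
If it is in envelope 2 (prior 1/5): the presenter has 4 equally likely choices, so probability 1/4; weight (1/5)·(1/4) = 1/20.
If it is in any of envelopes 3, 4, and 5 (prior 1/5 each): that envelope was opened and seen not to hold the prize — ruled out; weight (1/5)·0 = 0 each.
The weights sum to 1/4.
So P(the cheque in envelope 2 | the presenter opened envelope 3, envelope 4, and envelope 5) = (1/20) / (1/4) = 1/5.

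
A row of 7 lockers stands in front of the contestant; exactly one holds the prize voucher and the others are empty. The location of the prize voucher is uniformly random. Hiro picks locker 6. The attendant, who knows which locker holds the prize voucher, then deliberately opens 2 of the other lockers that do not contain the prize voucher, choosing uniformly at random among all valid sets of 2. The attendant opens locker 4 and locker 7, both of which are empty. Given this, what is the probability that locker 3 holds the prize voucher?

Consider each possible location of the prize voucher in turn.
If it is in any of lockers 1, 2, 3, and 5 (prior 1/7 each): the attendant has 10 equally likely choices, so probability 1/10; weight (1/7)·(1/10) = 1/70 each.
If it is in either of lockers 4 and 7 (prior 1/7 each): that locker was opened and seen not to hold the prize — ruled out; weight (1/7)·0 = 0 each.
If it is in locker 6 (prior 1/7): the attendant has 15 equally likely choices, so probability 1/15; weight (1/7)·(1/15) = 1/105.
The weights sum to 1/15.
So P(the prize voucher in locker 3 | the attendant opened locker 4 and locker 7) = (1/70) / (1/15) = 3/14.

3/14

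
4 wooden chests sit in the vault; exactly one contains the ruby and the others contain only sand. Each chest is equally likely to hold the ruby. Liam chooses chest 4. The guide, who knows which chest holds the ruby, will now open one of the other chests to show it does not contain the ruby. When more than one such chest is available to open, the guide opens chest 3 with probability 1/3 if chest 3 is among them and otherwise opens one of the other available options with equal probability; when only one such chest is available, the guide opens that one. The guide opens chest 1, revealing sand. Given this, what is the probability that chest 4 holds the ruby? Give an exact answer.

Condition on the true location of the ruby.
If it is in chest 1 (prior 1/4): the guide opened chest 1, so this case is ruled out; weight (1/4)·0 = 0.
If it is in chest 2 (prior 1/4): chest 3 is available but not opened, probability 2/3; weight (1/4)·(2/3) = 1/6.
If it is in chest 3 (prior 1/4): chest 3 holds the prize so is unavailable; the guide chooses uniformly among the 2 others, probability 1/2; weight (1/4)·(1/2) = 1/8.
If it is in chest 4 (prior 1/4): chest 3 is available but not opened; chest 1 gets probability (1 − 1/3)/2 = 1/3; weight (1/4)·(1/3) = 1/12.
The weights sum to 3/8.
So P(the ruby in chest 4 | the guide opened chest 1) = (1/12) / (3/8) = 2/9.

2/9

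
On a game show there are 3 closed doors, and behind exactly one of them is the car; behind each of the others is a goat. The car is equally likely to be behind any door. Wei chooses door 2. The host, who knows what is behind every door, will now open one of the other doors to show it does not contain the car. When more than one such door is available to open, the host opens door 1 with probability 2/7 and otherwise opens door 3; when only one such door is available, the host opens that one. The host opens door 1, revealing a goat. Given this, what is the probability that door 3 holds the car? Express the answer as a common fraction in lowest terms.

Apply Bayes' rule, conditioning on where the car actually is.
If it is behind door 1 (prior 1/3): the host opened door 1, so this case is ruled out; weight (1/3)·0 = 0.
If it is behind door 2 (prior 1/3): door 1 is available, opened with probability 2/7; weight (1/3)·(2/7) = 2/21.
If it is behind door 3 (prior 1/3): only door 1 is available, probability 1; weight (1/3)·1 = 1/3.
The weights sum to 3/7.
So P(the car behind door 3 | the host opened door 1) = (1/3) / (3/7) = 7/9.

7/9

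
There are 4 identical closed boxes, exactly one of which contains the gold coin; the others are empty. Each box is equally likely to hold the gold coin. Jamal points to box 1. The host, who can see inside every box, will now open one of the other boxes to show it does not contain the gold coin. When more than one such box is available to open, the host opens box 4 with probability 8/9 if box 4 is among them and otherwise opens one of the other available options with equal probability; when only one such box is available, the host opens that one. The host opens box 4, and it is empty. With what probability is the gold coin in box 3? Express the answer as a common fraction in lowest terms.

1/3

Condition on the true location of the gold coin.
If it is in any of boxes 1, 2, and 3 (prior 1/4 each): box 4 is available, opened with probability 8/9; weight (1/4)·(8/9) = 2/9 each.
If it is in box 4 (prior 1/4): the host opened box 4, so this case is ruled out; weight (1/4)·0 = 0.
The weights sum to 2/3.
So P(the gold coin in box 3 | the host opened box 4) = (2/9) / (2/3) = 1/3.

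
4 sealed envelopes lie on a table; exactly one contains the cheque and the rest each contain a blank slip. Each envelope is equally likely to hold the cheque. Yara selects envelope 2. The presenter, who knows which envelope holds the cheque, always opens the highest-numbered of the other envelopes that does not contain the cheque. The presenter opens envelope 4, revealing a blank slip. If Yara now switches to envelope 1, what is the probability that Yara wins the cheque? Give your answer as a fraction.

Consider each possible location of the cheque in turn.
If it is in any of envelopes 1, 2, and 3 (prior 1/4 each): envelope 4 is the highest-numbered option available, probability 1; weight (1/4)·1 = 1/4 each.
If it is in envelope 4 (prior 1/4): the presenter opened envelope 4, so this case is ruled out; weight (1/4)·0 = 0.
The weights sum to 3/4.
So P(the cheque in envelope 1 | the presenter opened envelope 4) = (1/4) / (3/4) = 1/3.

1/3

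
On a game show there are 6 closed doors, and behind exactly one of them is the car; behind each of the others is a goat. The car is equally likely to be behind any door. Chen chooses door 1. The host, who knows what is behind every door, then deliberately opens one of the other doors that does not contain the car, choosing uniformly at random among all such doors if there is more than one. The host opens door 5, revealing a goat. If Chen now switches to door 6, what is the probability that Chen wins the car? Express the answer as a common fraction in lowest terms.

5/24

Apply Bayes' rule, conditioning on where the car actually is.
If it is behind door 1 (prior 1/6): the host has 5 equally likely choices, so probability 1/5; weight (1/6)·(1/5) = 1/30.
If it is behind any of doors 2, 3, 4, and 6 (prior 1/6 each): the host has 4 equally likely choices, so probability 1/4; weight (1/6)·(1/4) = 1/24 each.
If it is behind door 5 (prior 1/6): the host opened door 5, so this case is ruled out; weight (1/6)·0 = 0.
The weights sum to 1/5.
So P(the car behind door 6 | the host opened door 5) = (1/24) / (1/5) = 5/24.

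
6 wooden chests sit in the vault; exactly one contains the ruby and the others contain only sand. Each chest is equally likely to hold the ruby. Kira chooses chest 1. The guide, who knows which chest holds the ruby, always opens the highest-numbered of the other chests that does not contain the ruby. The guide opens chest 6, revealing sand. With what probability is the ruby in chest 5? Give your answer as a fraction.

1/5

Consider each possible location of the ruby in turn.
If it is in any of chests 1, 2, 3, 4, and 5 (prior 1/6 each): chest 6 is the highest-numbered option available, probability 1; weight (1/6)·1 = 1/6 each.
If it is in chest 6 (prior 1/6): the guide opened chest 6, so this case is ruled out; weight (1/6)·0 = 0.
The weights sum to 5/6.
So P(the ruby in chest 5 | the guide opened chest 6) = (1/6) / (5/6) = 1/5.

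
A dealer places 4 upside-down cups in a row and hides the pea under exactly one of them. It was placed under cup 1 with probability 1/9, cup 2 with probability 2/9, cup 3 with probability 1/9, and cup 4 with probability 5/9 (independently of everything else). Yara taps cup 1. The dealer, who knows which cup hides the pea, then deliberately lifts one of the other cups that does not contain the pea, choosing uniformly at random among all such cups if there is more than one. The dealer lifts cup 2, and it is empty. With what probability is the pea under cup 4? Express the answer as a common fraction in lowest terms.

3/4

Consider each possible location of the pea in turn.
If it is under cup 1 (prior 1/9): the dealer has 3 equally likely choices, so probability 1/3; weight (1/9)·(1/3) = 1/27.
If it is under cup 2 (prior 2/9): the dealer opened cup 2, so this case is ruled out; weight (2/9)·0 = 0.
If it is under cup 3 (prior 1/9): the dealer has 2 equally likely choices, so probability 1/2; weight (1/9)·(1/2) = 1/18.
If it is under cup 4 (prior 5/9): the dealer has 2 equally likely choices, so probability 1/2; weight (5/9)·(1/2) = 5/18.
The weights sum to 10/27.
So P(the pea under cup 4 | the dealer opened cup 2) = (5/18) / (10/27) = 3/4.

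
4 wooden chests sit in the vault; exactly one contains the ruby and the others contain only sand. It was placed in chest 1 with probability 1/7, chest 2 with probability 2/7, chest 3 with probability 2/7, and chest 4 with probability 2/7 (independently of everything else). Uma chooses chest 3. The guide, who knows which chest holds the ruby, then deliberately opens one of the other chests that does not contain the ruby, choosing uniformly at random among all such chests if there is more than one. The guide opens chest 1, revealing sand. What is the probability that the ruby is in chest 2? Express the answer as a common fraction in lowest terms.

Consider each possible location of the ruby in turn.
If it is in chest 1 (prior 1/7): the guide opened chest 1, so this case is ruled out; weight (1/7)·0 = 0.
If it is in either of chests 2 and 4 (prior 2/7 each): the guide has 2 equally likely choices, so probability 1/2; weight (2/7)·(1/2) = 1/7 each.
If it is in chest 3 (prior 2/7): the guide has 3 equally likely choices, so probability 1/3; weight (2/7)·(1/3) = 2/21.
The weights sum to 8/21.
So P(the ruby in chest 2 | the guide opened chest 1) = (1/7) / (8/21) = 3/8.

3/8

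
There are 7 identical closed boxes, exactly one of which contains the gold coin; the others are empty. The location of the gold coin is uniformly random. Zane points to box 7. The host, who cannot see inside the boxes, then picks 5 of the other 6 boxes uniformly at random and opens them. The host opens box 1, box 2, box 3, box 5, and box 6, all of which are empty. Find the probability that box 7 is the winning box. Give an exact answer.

Consider each possible location of the gold coin in turn.
If it is in any of boxes 1, 2, 3, 5, and 6 (prior 1/7 each): that box was opened and seen not to hold the prize — ruled out; weight (1/7)·0 = 0 each.
If it is in either of boxes 4 and 7 (prior 1/7 each): the host picks exactly this set with probability 1/6 regardless, and none is the prize; weight (1/7)·(1/6) = 1/42 each.
The weights sum to 1/21.
So P(the gold coin in box 7 | the host opened box 1, box 2, box 3, box 5, and box 6) = (1/42) / (1/21) = 1/2.

1/2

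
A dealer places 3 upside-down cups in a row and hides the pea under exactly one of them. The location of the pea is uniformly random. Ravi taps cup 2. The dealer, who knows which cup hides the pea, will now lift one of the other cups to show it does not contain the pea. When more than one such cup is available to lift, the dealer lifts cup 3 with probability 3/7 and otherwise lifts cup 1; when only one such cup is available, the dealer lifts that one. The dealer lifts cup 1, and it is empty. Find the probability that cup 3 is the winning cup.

7/11

Consider each possible location of the pea in turn.
If it is under cup 1 (prior 1/3): the dealer opened cup 1, so this case is ruled out; weight (1/3)·0 = 0.
If it is under cup 2 (prior 1/3): cup 3 is available but not opened, probability 4/7; weight (1/3)·(4/7) = 4/21.
If it is under cup 3 (prior 1/3): only cup 1 is available, probability 1; weight (1/3)·1 = 1/3.
The weights sum to 11/21.
So P(the pea under cup 3 | the dealer opened cup 1) = (1/3) / (11/21) = 7/11.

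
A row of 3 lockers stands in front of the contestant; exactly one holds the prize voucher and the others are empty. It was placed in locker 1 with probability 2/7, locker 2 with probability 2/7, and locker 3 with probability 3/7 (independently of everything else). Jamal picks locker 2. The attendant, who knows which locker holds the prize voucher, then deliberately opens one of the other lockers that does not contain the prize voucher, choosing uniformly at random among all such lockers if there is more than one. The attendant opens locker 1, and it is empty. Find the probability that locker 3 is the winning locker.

3/4

Condition on the true location of the prize voucher.
If it is in locker 1 (prior 2/7): the attendant opened locker 1, so this case is ruled out; weight (2/7)·0 = 0.
If it is in locker 2 (prior 2/7): the attendant has 2 equally likely choices, so probability 1/2; weight (2/7)·(1/2) = 1/7.
If it is in locker 3 (prior 3/7): the attendant has no choice, probability 1; weight (3/7)·1 = 3/7.
The weights sum to 4/7.
So P(the prize voucher in locker 3 | the attendant opened locker 1) = (3/7) / (4/7) = 3/4.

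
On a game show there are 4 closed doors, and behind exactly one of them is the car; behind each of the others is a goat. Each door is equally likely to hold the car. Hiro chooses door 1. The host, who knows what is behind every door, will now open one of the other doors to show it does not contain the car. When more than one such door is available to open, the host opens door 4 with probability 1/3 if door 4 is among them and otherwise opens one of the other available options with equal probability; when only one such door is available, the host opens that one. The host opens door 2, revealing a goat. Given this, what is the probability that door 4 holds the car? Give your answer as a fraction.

1/3

Condition on the true location of the car.
If it is behind door 1 (prior 1/4): door 4 is available but not opened; door 2 gets probability (1 − 1/3)/2 = 1/3; weight (1/4)·(1/3) = 1/12.
If it is behind door 2 (prior 1/4): the host opened door 2, so this case is ruled out; weight (1/4)·0 = 0.
If it is behind door 3 (prior 1/4): door 4 is available but not opened, probability 2/3; weight (1/4)·(2/3) = 1/6.
If it is behind door 4 (prior 1/4): door 4 holds the prize so is unavailable; the host chooses uniformly among the 2 others, probability 1/2; weight (1/4)·(1/2) = 1/8.
The weights sum to 3/8.
So P(the car behind door 4 | the host opened door 2) = (1/8) / (3/8) = 1/3.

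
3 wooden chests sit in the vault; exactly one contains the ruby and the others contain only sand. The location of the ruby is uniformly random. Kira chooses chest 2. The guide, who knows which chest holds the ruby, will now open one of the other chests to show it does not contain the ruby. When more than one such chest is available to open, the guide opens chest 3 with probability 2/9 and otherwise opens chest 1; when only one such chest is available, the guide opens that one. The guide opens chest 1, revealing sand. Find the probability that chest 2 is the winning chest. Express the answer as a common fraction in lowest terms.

7/16

Apply Bayes' rule, conditioning on where the ruby actually is.
If it is in chest 1 (prior 1/3): the guide opened chest 1, so this case is ruled out; weight (1/3)·0 = 0.
If it is in chest 2 (prior 1/3): chest 3 is available but not opened, probability 7/9; weight (1/3)·(7/9) = 7/27.
If it is in chest 3 (prior 1/3): only chest 1 is available, probability 1; weight (1/3)·1 = 1/3.
The weights sum to 16/27.
So P(the ruby in chest 2 | the guide opened chest 1) = (7/27) / (16/27) = 7/16.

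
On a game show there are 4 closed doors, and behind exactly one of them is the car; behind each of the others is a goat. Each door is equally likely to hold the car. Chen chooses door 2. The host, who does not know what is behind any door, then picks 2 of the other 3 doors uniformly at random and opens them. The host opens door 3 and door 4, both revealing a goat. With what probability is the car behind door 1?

Because the host chose which doors to open without knowing where the car is, the choice is independent of the prize location. Learning that none of the 2 opened doors holds the car simply rules out those 2 locations and leaves the remaining 2 doors still equally likely by symmetry.
So P(the car behind door 1) = 1/2.

1/2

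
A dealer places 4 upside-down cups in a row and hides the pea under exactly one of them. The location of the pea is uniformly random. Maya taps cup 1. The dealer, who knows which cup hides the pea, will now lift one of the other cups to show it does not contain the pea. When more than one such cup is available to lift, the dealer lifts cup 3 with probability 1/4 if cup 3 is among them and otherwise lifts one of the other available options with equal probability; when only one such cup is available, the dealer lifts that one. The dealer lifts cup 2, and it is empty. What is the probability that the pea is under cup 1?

3/13

Consider each possible location of the pea in turn.
If it is under cup 1 (prior 1/4): cup 3 is available but not opened; cup 2 gets probability (1 − 1/4)/2 = 3/8; weight (1/4)·(3/8) = 3/32.
If it is under cup 2 (prior 1/4): the dealer opened cup 2, so this case is ruled out; weight (1/4)·0 = 0.
If it is under cup 3 (prior 1/4): cup 3 holds the prize so is unavailable; the dealer chooses uniformly among the 2 others, probability 1/2; weight (1/4)·(1/2) = 1/8.
If it is under cup 4 (prior 1/4): cup 3 is available but not opened, probability 3/4; weight (1/4)·(3/4) = 3/16.
The weights sum to 13/32.
So P(the pea under cup 1 | the dealer opened cup 2) = (3/32) / (13/32) = 3/13.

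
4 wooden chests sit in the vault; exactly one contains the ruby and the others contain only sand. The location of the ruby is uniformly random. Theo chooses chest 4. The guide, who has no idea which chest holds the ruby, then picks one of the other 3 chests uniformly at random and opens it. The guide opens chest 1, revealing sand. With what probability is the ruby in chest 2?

1/3

Consider each possible location of the ruby in turn.
If it is in chest 1 (prior 1/4): the guide opened chest 1, so this case is ruled out; weight (1/4)·0 = 0.
If it is in any of chests 2, 3, and 4 (prior 1/4 each): the guide picks chest 1 with probability 1/3 regardless, and it is not the prize; weight (1/4)·(1/3) = 1/12 each.
The weights sum to 1/4.
So P(the ruby in chest 2 | the guide opened chest 1) = (1/12) / (1/4) = 1/3.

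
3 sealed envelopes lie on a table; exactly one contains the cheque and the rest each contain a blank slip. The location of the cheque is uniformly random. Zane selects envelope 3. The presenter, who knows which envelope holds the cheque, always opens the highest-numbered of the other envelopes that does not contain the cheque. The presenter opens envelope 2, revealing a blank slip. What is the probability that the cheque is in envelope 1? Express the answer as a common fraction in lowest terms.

Consider each possible location of the cheque in turn.
If it is in either of envelopes 1 and 3 (prior 1/3 each): envelope 2 is the highest-numbered option available, probability 1; weight (1/3)·1 = 1/3 each.
If it is in envelope 2 (prior 1/3): the presenter opened envelope 2, so this case is ruled out; weight (1/3)·0 = 0.
The weights sum to 2/3.
So P(the cheque in envelope 1 | the presenter opened envelope 2) = (1/3) / (2/3) = 1/2.

1/2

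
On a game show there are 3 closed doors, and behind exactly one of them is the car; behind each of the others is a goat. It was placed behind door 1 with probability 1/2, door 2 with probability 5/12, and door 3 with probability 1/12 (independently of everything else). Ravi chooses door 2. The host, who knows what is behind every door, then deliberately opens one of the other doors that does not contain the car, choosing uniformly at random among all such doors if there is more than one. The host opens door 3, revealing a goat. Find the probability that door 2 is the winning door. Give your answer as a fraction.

5/17

Condition on the true location of the car.
If it is behind door 1 (prior 1/2): the host has no choice, probability 1; weight (1/2)·1 = 1/2.
If it is behind door 2 (prior 5/12): the host has 2 equally likely choices, so probability 1/2; weight (5/12)·(1/2) = 5/24.
If it is behind door 3 (prior 1/12): the host opened door 3, so this case is ruled out; weight (1/12)·0 = 0.
The weights sum to 17/24.
So P(the car behind door 2 | the host opened door 3) = (5/24) / (17/24) = 5/17.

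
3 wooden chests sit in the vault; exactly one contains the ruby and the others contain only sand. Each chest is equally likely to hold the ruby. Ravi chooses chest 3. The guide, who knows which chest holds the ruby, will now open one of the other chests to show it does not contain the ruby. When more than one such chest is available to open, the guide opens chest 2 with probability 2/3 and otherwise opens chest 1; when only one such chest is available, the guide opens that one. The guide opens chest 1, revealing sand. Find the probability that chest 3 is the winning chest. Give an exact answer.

Apply Bayes' rule, conditioning on where the ruby actually is.
If it is in chest 1 (prior 1/3): the guide opened chest 1, so this case is ruled out; weight (1/3)·0 = 0.
If it is in chest 2 (prior 1/3): only chest 1 is available, probability 1; weight (1/3)·1 = 1/3.
If it is in chest 3 (prior 1/3): chest 2 is available but not opened, probability 1/3; weight (1/3)·(1/3) = 1/9.
The weights sum to 4/9.
So P(the ruby in chest 3 | the guide opened chest 1) = (1/9) / (4/9) = 1/4.

1/4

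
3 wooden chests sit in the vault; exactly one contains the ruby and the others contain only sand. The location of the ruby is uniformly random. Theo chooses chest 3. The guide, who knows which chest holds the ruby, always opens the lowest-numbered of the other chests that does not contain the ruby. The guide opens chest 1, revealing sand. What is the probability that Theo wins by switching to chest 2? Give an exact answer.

Apply Bayes' rule, conditioning on where the ruby actually is.
If it is in chest 1 (prior 1/3): the guide opened chest 1, so this case is ruled out; weight (1/3)·0 = 0.
If it is in either of chests 2 and 3 (prior 1/3 each): chest 1 is the lowest-numbered option available, probability 1; weight (1/3)·1 = 1/3 each.
The weights sum to 2/3.
So P(the ruby in chest 2 | the guide opened chest 1) = (1/3) / (2/3) = 1/2.

1/2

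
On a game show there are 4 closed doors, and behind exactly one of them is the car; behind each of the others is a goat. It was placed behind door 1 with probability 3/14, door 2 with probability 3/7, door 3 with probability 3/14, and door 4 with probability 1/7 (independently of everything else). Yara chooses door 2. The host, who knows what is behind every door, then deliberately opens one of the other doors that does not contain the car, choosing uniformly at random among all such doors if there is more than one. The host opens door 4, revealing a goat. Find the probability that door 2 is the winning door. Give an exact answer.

Consider each possible location of the car in turn.
If it is behind either of doors 1 and 3 (prior 3/14 each): the host has 2 equally likely choices, so probability 1/2; weight (3/14)·(1/2) = 3/28 each.
If it is behind door 2 (prior 3/7): the host has 3 equally likely choices, so probability 1/3; weight (3/7)·(1/3) = 1/7.
If it is behind door 4 (prior 1/7): the host opened door 4, so this case is ruled out; weight (1/7)·0 = 0.
The weights sum to 5/14.
So P(the car behind door 2 | the host opened door 4) = (1/7) / (5/14) = 2/5.

2/5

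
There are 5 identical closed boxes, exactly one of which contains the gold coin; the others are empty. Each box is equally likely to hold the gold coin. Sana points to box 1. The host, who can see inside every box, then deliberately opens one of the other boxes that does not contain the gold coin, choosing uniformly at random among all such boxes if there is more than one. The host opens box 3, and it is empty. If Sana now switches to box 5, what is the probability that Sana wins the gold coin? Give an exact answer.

4/15

Apply Bayes' rule, conditioning on where the gold coin actually is.
If it is in box 1 (prior 1/5): the host has 4 equally likely choices, so probability 1/4; weight (1/5)·(1/4) = 1/20.
If it is in any of boxes 2, 4, and 5 (prior 1/5 each): the host has 3 equally likely choices, so probability 1/3; weight (1/5)·(1/3) = 1/15 each.
If it is in box 3 (prior 1/5): the host opened box 3, so this case is ruled out; weight (1/5)·0 = 0.
The weights sum to 1/4.
So P(the gold coin in box 5 | the host opened box 3) = (1/15) / (1/4) = 4/15.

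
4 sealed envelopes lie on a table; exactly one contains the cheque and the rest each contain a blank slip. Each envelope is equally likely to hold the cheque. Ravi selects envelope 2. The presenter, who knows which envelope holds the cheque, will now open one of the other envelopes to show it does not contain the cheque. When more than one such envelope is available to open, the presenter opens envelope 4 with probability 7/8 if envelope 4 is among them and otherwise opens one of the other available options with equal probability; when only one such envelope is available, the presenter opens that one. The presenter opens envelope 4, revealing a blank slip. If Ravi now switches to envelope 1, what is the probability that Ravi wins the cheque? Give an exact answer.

Condition on the true location of the cheque.
If it is in any of envelopes 1, 2, and 3 (prior 1/4 each): envelope 4 is available, opened with probability 7/8; weight (1/4)·(7/8) = 7/32 each.
If it is in envelope 4 (prior 1/4): the presenter opened envelope 4, so this case is ruled out; weight (1/4)·0 = 0.
The weights sum to 21/32.
So P(the cheque in envelope 1 | the presenter opened envelope 4) = (7/32) / (21/32) = 1/3.

1/3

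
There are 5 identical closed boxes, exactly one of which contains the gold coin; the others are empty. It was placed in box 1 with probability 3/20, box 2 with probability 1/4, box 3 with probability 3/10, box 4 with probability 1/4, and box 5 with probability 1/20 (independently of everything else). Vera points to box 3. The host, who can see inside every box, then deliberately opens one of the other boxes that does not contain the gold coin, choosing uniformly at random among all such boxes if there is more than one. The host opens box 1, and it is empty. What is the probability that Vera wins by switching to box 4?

10/31

Condition on the true location of the gold coin.
If it is in box 1 (prior 3/20): the host opened box 1, so this case is ruled out; weight (3/20)·0 = 0.
If it is in either of boxes 2 and 4 (prior 1/4 each): the host has 3 equally likely choices, so probability 1/3; weight (1/4)·(1/3) = 1/12 each.
If it is in box 3 (prior 3/10): the host has 4 equally likely choices, so probability 1/4; weight (3/10)·(1/4) = 3/40.
If it is in box 5 (prior 1/20): the host has 3 equally likely choices, so probability 1/3; weight (1/20)·(1/3) = 1/60.
The weights sum to 31/120.
So P(the gold coin in box 4 | the host opened box 1) = (1/12) / (31/120) = 10/31.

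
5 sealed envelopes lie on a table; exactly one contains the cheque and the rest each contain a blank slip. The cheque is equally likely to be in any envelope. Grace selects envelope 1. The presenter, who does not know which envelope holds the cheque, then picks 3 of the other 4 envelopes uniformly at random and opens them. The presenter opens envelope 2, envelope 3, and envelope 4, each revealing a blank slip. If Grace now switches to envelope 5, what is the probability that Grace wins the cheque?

1/2

Condition on the true location of the cheque.
If it is in either of envelopes 1 and 5 (prior 1/5 each): the presenter picks exactly this set with probability 1/4 regardless, and none is the prize; weight (1/5)·(1/4) = 1/20 each.
If it is in any of envelopes 2, 3, and 4 (prior 1/5 each): that envelope was opened and seen not to hold the prize — ruled out; weight (1/5)·0 = 0 each.
The weights sum to 1/10.
So P(the cheque in envelope 5 | the presenter opened envelope 2, envelope 3, and envelope 4) = (1/20) / (1/10) = 1/2.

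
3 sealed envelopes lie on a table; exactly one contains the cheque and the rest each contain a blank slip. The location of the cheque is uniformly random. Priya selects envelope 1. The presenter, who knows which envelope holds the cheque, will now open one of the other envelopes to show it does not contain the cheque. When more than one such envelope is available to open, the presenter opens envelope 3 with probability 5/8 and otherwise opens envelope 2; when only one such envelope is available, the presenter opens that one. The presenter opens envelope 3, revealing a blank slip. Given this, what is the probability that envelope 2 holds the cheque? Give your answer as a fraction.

8/13

Apply Bayes' rule, conditioning on where the cheque actually is.
If it is in envelope 1 (prior 1/3): envelope 3 is available, opened with probability 5/8; weight (1/3)·(5/8) = 5/24.
If it is in envelope 2 (prior 1/3): only envelope 3 is available, probability 1; weight (1/3)·1 = 1/3.
If it is in envelope 3 (prior 1/3): the presenter opened envelope 3, so this case is ruled out; weight (1/3)·0 = 0.
The weights sum to 13/24.
So P(the cheque in envelope 2 | the presenter opened envelope 3) = (1/3) / (13/24) = 8/13.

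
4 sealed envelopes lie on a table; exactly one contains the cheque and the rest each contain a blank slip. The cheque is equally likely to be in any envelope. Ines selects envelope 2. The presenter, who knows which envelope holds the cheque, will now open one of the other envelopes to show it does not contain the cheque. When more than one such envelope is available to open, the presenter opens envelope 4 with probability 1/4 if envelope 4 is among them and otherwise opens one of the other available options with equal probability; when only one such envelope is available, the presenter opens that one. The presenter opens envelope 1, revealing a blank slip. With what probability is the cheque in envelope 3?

Consider each possible location of the cheque in turn.
If it is in envelope 1 (prior 1/4): the presenter opened envelope 1, so this case is ruled out; weight (1/4)·0 = 0.
If it is in envelope 2 (prior 1/4): envelope 4 is available but not opened; envelope 1 gets probability (1 − 1/4)/2 = 3/8; weight (1/4)·(3/8) = 3/32.
If it is in envelope 3 (prior 1/4): envelope 4 is available but not opened, probability 3/4; weight (1/4)·(3/4) = 3/16.
If it is in envelope 4 (prior 1/4): envelope 4 holds the prize so is unavailable; the presenter chooses uniformly among the 2 others, probability 1/2; weight (1/4)·(1/2) = 1/8.
The weights sum to 13/32.
So P(the cheque in envelope 3 | the presenter opened envelope 1) = (3/16) / (13/32) = 6/13.

6/13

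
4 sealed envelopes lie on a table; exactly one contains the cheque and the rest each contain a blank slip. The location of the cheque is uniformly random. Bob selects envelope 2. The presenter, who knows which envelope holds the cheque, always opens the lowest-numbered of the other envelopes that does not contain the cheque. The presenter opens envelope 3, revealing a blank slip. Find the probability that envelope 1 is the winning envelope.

1

Consider each possible location of the cheque in turn.
If it is in envelope 1 (prior 1/4): envelope 3 is the lowest-numbered option available, probability 1; weight (1/4)·1 = 1/4.
If it is in either of envelopes 2 and 4 (prior 1/4 each): the presenter would have opened envelope 1 instead, probability 0; weight (1/4)·0 = 0 each.
If it is in envelope 3 (prior 1/4): the presenter opened envelope 3, so this case is ruled out; weight (1/4)·0 = 0.
The weights sum to 1/4.
So P(the cheque in envelope 1 | the presenter opened envelope 3) = (1/4) / (1/4) = 1.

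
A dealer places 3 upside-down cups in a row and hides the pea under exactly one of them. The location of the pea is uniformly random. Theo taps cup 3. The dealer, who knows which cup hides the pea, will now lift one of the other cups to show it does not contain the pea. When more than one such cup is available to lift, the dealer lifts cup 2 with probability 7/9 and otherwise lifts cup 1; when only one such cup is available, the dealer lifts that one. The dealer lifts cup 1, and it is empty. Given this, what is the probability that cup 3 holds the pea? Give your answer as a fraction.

2/11

Condition on the true location of the pea.
If it is under cup 1 (prior 1/3): the dealer opened cup 1, so this case is ruled out; weight (1/3)·0 = 0.
If it is under cup 2 (prior 1/3): only cup 1 is available, probability 1; weight (1/3)·1 = 1/3.
If it is under cup 3 (prior 1/3): cup 2 is available but not opened, probability 2/9; weight (1/3)·(2/9) = 2/27.
The weights sum to 11/27.
So P(the pea under cup 3 | the dealer opened cup 1) = (2/27) / (11/27) = 2/11.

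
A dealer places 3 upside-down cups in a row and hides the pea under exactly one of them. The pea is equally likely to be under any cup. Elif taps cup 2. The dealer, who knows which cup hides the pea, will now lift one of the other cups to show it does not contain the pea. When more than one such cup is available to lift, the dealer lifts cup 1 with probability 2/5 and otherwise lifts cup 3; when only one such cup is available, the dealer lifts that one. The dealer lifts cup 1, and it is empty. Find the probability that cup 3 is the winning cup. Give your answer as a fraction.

5/7

Consider each possible location of the pea in turn.
If it is under cup 1 (prior 1/3): the dealer opened cup 1, so this case is ruled out; weight (1/3)·0 = 0.
If it is under cup 2 (prior 1/3): cup 1 is available, opened with probability 2/5; weight (1/3)·(2/5) = 2/15.
If it is under cup 3 (prior 1/3): only cup 1 is available, probability 1; weight (1/3)·1 = 1/3.
The weights sum to 7/15.
So P(the pea under cup 3 | the dealer opened cup 1) = (1/3) / (7/15) = 5/7.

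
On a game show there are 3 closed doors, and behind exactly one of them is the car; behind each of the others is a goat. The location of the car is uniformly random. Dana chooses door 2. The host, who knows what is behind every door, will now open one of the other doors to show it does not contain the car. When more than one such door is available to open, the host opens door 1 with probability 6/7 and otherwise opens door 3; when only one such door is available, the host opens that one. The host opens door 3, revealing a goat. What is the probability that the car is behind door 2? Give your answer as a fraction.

1/8

Condition on the true location of the car.
If it is behind door 1 (prior 1/3): only door 3 is available, probability 1; weight (1/3)·1 = 1/3.
If it is behind door 2 (prior 1/3): door 1 is available but not opened, probability 1/7; weight (1/3)·(1/7) = 1/21.
If it is behind door 3 (prior 1/3): the host opened door 3, so this case is ruled out; weight (1/3)·0 = 0.
The weights sum to 8/21.
So P(the car behind door 2 | the host opened door 3) = (1/21) / (8/21) = 1/8.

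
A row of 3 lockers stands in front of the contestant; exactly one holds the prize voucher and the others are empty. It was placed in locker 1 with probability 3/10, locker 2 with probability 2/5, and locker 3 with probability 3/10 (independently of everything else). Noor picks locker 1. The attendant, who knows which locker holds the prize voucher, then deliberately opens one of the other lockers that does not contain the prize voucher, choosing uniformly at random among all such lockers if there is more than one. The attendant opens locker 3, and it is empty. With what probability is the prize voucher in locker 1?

3/11

Apply Bayes' rule, conditioning on where the prize voucher actually is.
If it is in locker 1 (prior 3/10): the attendant has 2 equally likely choices, so probability 1/2; weight (3/10)·(1/2) = 3/20.
If it is in locker 2 (prior 2/5): the attendant has no choice, probability 1; weight (2/5)·1 = 2/5.
If it is in locker 3 (prior 3/10): the attendant opened locker 3, so this case is ruled out; weight (3/10)·0 = 0.
The weights sum to 11/20.
So P(the prize voucher in locker 1 | the attendant opened locker 3) = (3/20) / (11/20) = 3/11.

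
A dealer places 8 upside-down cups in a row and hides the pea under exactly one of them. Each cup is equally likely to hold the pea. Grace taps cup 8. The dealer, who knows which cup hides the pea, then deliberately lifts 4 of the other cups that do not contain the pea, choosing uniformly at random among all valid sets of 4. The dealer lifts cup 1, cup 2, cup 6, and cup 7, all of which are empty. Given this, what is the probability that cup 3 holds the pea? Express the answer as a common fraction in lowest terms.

Condition on the true location of the pea.
If it is under any of cups 1, 2, 6, and 7 (prior 1/8 each): that cup was opened and seen not to hold the prize — ruled out; weight (1/8)·0 = 0 each.
If it is under any of cups 3, 4, and 5 (prior 1/8 each): the dealer has 15 equally likely choices, so probability 1/15; weight (1/8)·(1/15) = 1/120 each.
If it is under cup 8 (prior 1/8): the dealer has 35 equally likely choices, so probability 1/35; weight (1/8)·(1/35) = 1/280.
The weights sum to 1/35.
So P(the pea under cup 3 | the dealer opened cup 1, cup 2, cup 6, and cup 7) = (1/120) / (1/35) = 7/24.

7/24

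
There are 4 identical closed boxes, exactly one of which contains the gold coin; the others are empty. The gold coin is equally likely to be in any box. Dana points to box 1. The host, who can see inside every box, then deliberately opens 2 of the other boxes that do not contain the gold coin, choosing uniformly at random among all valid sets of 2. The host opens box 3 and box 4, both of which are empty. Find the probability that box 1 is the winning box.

1/4

Consider each possible location of the gold coin in turn.
If it is in box 1 (prior 1/4): the host has 3 equally likely choices, so probability 1/3; weight (1/4)·(1/3) = 1/12.
If it is in box 2 (prior 1/4): the host has no choice, probability 1; weight (1/4)·1 = 1/4.
If it is in either of boxes 3 and 4 (prior 1/4 each): that box was opened and seen not to hold the prize — ruled out; weight (1/4)·0 = 0 each.
The weights sum to 1/3.
So P(the gold coin in box 1 | the host opened box 3 and box 4) = (1/12) / (1/3) = 1/4.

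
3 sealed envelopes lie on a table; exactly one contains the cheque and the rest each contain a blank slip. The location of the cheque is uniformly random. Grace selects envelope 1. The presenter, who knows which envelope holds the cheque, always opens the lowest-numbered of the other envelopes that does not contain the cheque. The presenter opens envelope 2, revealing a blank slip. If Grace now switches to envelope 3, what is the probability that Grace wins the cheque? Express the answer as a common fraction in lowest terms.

1/2

Apply Bayes' rule, conditioning on where the cheque actually is.
If it is in either of envelopes 1 and 3 (prior 1/3 each): envelope 2 is the lowest-numbered option available, probability 1; weight (1/3)·1 = 1/3 each.
If it is in envelope 2 (prior 1/3): the presenter opened envelope 2, so this case is ruled out; weight (1/3)·0 = 0.
The weights sum to 2/3.
So P(the cheque in envelope 3 | the presenter opened envelope 2) = (1/3) / (2/3) = 1/2.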